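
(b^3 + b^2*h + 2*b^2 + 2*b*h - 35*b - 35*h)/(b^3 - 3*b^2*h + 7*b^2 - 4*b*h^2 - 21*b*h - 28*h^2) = (b - 5)/(b - 4*h)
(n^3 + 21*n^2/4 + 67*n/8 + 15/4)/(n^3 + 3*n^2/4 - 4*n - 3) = (n + 5/2)/(n - 2)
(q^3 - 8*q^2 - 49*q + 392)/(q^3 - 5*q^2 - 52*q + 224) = (q - 7)/(q - 4)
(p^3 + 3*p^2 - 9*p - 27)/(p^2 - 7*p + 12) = (p^2 + 6*p + 9)/(p - 4)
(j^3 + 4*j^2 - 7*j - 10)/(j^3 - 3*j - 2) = (j + 5)/(j + 1)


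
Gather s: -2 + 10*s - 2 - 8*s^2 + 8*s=-8*s^2 + 18*s - 4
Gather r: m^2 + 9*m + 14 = m^2 + 9*m + 14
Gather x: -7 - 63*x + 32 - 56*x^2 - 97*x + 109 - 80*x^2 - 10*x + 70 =-136*x^2 - 170*x + 204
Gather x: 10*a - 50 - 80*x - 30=10*a - 80*x - 80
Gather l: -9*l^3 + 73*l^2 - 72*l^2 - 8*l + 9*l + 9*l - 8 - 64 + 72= -9*l^3 + l^2 + 10*l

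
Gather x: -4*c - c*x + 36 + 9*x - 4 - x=-4*c + x*(8 - c) + 32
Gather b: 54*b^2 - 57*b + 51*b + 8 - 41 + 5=54*b^2 - 6*b - 28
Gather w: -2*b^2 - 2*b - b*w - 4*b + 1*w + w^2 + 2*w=-2*b^2 - 6*b + w^2 + w*(3 - b)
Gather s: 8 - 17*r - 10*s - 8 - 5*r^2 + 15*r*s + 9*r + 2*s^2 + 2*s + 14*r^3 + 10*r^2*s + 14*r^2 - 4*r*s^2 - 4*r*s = 14*r^3 + 9*r^2 - 8*r + s^2*(2 - 4*r) + s*(10*r^2 + 11*r - 8)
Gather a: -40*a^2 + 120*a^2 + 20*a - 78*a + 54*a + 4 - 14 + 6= 80*a^2 - 4*a - 4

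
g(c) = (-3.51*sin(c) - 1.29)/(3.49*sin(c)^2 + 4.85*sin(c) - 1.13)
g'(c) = (-6.98*sin(c)*cos(c) - 4.85*cos(c))*(-3.51*sin(c) - 1.29)/(3.49*sin(c)^2 + 4.85*sin(c) - 1.13)^2 - 3.51*cos(c)/(3.49*sin(c)^2 + 4.85*sin(c) - 1.13) = (12.2499*sin(c)^2 + 9.0042*sin(c) + 10.2228)*cos(c)/(12.1801*sin(c)^4 + 33.853*sin(c)^3 + 15.6351*sin(c)^2 - 10.961*sin(c) + 1.2769)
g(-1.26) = -0.79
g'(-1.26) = 0.58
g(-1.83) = -0.82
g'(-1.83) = -0.51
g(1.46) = -0.67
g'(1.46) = 0.07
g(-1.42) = -0.87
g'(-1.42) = 0.32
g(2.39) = -0.97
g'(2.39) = -1.11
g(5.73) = -0.20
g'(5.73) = 1.02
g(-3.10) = 0.86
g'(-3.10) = -5.61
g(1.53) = -0.67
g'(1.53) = 0.02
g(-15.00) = -0.35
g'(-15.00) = -0.92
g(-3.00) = 0.46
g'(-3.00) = -2.99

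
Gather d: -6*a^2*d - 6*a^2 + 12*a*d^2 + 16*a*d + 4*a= -6*a^2 + 12*a*d^2 + 4*a + d*(-6*a^2 + 16*a)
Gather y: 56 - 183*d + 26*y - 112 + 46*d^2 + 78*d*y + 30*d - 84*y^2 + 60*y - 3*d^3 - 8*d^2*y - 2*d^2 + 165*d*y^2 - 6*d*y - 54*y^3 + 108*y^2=-3*d^3 + 44*d^2 - 153*d - 54*y^3 + y^2*(165*d + 24) + y*(-8*d^2 + 72*d + 86) - 56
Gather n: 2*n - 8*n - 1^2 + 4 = 3 - 6*n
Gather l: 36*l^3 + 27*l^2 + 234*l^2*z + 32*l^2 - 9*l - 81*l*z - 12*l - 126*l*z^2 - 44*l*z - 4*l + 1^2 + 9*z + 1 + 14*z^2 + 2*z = 36*l^3 + l^2*(234*z + 59) + l*(-126*z^2 - 125*z - 25) + 14*z^2 + 11*z + 2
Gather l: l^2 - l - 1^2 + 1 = l^2 - l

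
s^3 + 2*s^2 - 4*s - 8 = (s - 2)*(s + 2)^2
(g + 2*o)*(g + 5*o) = g^2 + 7*g*o + 10*o^2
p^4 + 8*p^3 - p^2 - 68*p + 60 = (p - 2)*(p - 1)*(p + 5)*(p + 6)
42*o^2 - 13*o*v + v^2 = (-7*o + v)*(-6*o + v)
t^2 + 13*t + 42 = (t + 6)*(t + 7)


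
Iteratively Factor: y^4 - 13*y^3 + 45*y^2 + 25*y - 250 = (y - 5)*(y^3 - 8*y^2 + 5*y + 50) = (y - 5)^2*(y^2 - 3*y - 10) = (y - 5)^3*(y + 2)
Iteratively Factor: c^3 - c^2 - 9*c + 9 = (c + 3)*(c^2 - 4*c + 3) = (c - 1)*(c + 3)*(c - 3)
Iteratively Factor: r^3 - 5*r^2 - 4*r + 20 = (r + 2)*(r^2 - 7*r + 10) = (r - 5)*(r + 2)*(r - 2)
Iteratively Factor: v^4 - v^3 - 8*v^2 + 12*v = (v + 3)*(v^3 - 4*v^2 + 4*v) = (v - 2)*(v + 3)*(v^2 - 2*v) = v*(v - 2)*(v + 3)*(v - 2)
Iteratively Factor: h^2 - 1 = (h + 1)*(h - 1)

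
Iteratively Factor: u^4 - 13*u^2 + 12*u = (u - 1)*(u^3 + u^2 - 12*u) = (u - 1)*(u + 4)*(u^2 - 3*u) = (u - 3)*(u - 1)*(u + 4)*(u)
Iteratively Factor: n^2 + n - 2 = (n + 2)*(n - 1)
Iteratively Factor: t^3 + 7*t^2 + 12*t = (t + 3)*(t^2 + 4*t) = (t + 3)*(t + 4)*(t)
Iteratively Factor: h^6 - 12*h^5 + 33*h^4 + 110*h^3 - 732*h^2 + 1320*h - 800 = (h - 2)*(h^5 - 10*h^4 + 13*h^3 + 136*h^2 - 460*h + 400) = (h - 2)^2*(h^4 - 8*h^3 - 3*h^2 + 130*h - 200) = (h - 2)^3*(h^3 - 6*h^2 - 15*h + 100) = (h - 5)*(h - 2)^3*(h^2 - h - 20) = (h - 5)^2*(h - 2)^3*(h + 4)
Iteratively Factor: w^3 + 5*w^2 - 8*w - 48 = (w - 3)*(w^2 + 8*w + 16) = (w - 3)*(w + 4)*(w + 4)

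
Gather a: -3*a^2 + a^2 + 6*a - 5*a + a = -2*a^2 + 2*a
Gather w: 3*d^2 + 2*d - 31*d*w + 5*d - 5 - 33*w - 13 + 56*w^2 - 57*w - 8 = 3*d^2 + 7*d + 56*w^2 + w*(-31*d - 90) - 26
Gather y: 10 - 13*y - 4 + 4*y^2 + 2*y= 4*y^2 - 11*y + 6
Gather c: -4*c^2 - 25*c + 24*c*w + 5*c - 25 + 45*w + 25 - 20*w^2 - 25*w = -4*c^2 + c*(24*w - 20) - 20*w^2 + 20*w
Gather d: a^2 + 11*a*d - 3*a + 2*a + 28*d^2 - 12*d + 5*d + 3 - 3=a^2 - a + 28*d^2 + d*(11*a - 7)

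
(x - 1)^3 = x^3 - 3*x^2 + 3*x - 1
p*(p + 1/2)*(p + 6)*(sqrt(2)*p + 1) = sqrt(2)*p^4 + p^3 + 13*sqrt(2)*p^3/2 + 3*sqrt(2)*p^2 + 13*p^2/2 + 3*p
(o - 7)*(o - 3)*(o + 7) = o^3 - 3*o^2 - 49*o + 147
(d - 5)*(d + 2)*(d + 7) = d^3 + 4*d^2 - 31*d - 70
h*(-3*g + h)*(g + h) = -3*g^2*h - 2*g*h^2 + h^3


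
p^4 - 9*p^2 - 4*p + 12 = (p - 3)*(p - 1)*(p + 2)^2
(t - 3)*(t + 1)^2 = t^3 - t^2 - 5*t - 3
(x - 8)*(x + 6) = x^2 - 2*x - 48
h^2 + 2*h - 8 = (h - 2)*(h + 4)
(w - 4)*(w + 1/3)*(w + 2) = w^3 - 5*w^2/3 - 26*w/3 - 8/3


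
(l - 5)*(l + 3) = l^2 - 2*l - 15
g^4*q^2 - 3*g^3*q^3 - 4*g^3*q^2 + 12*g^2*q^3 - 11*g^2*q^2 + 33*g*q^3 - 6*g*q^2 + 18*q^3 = (g - 6)*(g - 3*q)*(g*q + q)^2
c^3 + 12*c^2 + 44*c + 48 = (c + 2)*(c + 4)*(c + 6)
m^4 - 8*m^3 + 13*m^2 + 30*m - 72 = (m - 4)*(m - 3)^2*(m + 2)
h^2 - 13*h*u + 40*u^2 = (h - 8*u)*(h - 5*u)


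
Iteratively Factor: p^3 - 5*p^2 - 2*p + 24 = (p - 4)*(p^2 - p - 6) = (p - 4)*(p + 2)*(p - 3)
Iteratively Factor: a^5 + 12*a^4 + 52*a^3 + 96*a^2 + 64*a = (a + 4)*(a^4 + 8*a^3 + 20*a^2 + 16*a) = (a + 4)^2*(a^3 + 4*a^2 + 4*a) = (a + 2)*(a + 4)^2*(a^2 + 2*a) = (a + 2)^2*(a + 4)^2*(a)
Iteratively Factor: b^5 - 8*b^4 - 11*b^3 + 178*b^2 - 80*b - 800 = (b + 4)*(b^4 - 12*b^3 + 37*b^2 + 30*b - 200) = (b - 5)*(b + 4)*(b^3 - 7*b^2 + 2*b + 40) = (b - 5)*(b + 2)*(b + 4)*(b^2 - 9*b + 20) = (b - 5)*(b - 4)*(b + 2)*(b + 4)*(b - 5)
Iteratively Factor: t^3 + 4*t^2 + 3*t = (t + 3)*(t^2 + t) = (t + 1)*(t + 3)*(t)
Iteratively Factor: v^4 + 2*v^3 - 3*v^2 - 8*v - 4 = (v - 2)*(v^3 + 4*v^2 + 5*v + 2) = (v - 2)*(v + 2)*(v^2 + 2*v + 1) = (v - 2)*(v + 1)*(v + 2)*(v + 1)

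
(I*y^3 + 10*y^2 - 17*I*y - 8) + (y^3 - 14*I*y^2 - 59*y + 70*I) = y^3 + I*y^3 + 10*y^2 - 14*I*y^2 - 59*y - 17*I*y - 8 + 70*I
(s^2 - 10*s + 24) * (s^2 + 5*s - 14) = s^4 - 5*s^3 - 40*s^2 + 260*s - 336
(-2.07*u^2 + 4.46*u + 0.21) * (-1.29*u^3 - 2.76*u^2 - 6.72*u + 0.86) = 2.6703*u^5 - 0.0402000000000013*u^4 + 1.3299*u^3 - 32.331*u^2 + 2.4244*u + 0.1806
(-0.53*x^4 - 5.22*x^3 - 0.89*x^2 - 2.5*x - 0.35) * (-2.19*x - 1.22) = 1.1607*x^5 + 12.0784*x^4 + 8.3175*x^3 + 6.5608*x^2 + 3.8165*x + 0.427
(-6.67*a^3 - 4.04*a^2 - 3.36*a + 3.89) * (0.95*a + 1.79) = -6.3365*a^4 - 15.7773*a^3 - 10.4236*a^2 - 2.3189*a + 6.9631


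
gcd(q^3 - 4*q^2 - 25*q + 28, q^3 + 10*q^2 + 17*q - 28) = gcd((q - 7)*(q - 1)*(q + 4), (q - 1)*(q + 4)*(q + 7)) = q^2 + 3*q - 4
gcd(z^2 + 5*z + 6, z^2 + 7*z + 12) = z + 3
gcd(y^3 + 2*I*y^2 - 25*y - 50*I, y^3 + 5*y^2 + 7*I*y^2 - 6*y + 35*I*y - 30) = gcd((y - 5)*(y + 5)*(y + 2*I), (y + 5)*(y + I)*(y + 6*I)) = y + 5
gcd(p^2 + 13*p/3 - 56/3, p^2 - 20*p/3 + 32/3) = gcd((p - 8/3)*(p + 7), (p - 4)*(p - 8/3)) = p - 8/3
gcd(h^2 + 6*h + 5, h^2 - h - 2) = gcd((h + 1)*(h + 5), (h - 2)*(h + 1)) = h + 1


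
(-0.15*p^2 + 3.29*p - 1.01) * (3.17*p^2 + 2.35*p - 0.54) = -0.4755*p^4 + 10.0768*p^3 + 4.6108*p^2 - 4.1501*p + 0.5454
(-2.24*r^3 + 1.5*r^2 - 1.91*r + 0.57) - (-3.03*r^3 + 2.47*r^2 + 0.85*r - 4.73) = 0.79*r^3 - 0.97*r^2 - 2.76*r + 5.3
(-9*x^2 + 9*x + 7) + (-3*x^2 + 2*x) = -12*x^2 + 11*x + 7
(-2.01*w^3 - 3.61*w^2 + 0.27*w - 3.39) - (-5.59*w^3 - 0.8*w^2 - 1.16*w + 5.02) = 3.58*w^3 - 2.81*w^2 + 1.43*w - 8.41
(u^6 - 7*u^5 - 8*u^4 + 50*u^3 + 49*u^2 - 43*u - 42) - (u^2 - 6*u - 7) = u^6 - 7*u^5 - 8*u^4 + 50*u^3 + 48*u^2 - 37*u - 35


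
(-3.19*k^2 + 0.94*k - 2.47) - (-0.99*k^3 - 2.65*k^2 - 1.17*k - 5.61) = 0.99*k^3 - 0.54*k^2 + 2.11*k + 3.14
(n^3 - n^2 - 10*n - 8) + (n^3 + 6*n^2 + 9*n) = 2*n^3 + 5*n^2 - n - 8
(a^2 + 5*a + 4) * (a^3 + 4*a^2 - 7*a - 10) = a^5 + 9*a^4 + 17*a^3 - 29*a^2 - 78*a - 40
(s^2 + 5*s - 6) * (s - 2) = s^3 + 3*s^2 - 16*s + 12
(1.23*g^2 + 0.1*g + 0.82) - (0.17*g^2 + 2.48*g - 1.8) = 1.06*g^2 - 2.38*g + 2.62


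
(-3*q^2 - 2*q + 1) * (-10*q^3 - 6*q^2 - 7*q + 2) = 30*q^5 + 38*q^4 + 23*q^3 + 2*q^2 - 11*q + 2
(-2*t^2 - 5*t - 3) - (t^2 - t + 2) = -3*t^2 - 4*t - 5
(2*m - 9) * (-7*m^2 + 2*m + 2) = -14*m^3 + 67*m^2 - 14*m - 18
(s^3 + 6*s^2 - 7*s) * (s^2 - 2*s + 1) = s^5 + 4*s^4 - 18*s^3 + 20*s^2 - 7*s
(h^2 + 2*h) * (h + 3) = h^3 + 5*h^2 + 6*h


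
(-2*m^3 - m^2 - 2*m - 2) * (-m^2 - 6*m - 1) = 2*m^5 + 13*m^4 + 10*m^3 + 15*m^2 + 14*m + 2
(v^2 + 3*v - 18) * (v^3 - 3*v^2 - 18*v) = v^5 - 45*v^3 + 324*v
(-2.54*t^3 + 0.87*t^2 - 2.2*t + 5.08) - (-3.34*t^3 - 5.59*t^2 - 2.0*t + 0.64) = 0.8*t^3 + 6.46*t^2 - 0.2*t + 4.44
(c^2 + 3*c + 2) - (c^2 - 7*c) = 10*c + 2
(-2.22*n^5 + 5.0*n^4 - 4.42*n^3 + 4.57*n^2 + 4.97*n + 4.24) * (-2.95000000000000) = 6.549*n^5 - 14.75*n^4 + 13.039*n^3 - 13.4815*n^2 - 14.6615*n - 12.508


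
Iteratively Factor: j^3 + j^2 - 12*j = (j + 4)*(j^2 - 3*j) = (j - 3)*(j + 4)*(j)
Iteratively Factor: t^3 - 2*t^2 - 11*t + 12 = (t - 1)*(t^2 - t - 12) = (t - 4)*(t - 1)*(t + 3)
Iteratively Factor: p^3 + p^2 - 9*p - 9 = (p + 1)*(p^2 - 9) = (p - 3)*(p + 1)*(p + 3)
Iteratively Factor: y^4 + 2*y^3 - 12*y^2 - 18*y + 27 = (y + 3)*(y^3 - y^2 - 9*y + 9) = (y + 3)^2*(y^2 - 4*y + 3) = (y - 1)*(y + 3)^2*(y - 3)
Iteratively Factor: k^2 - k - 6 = (k - 3)*(k + 2)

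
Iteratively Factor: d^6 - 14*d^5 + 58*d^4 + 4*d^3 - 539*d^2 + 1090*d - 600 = (d - 1)*(d^5 - 13*d^4 + 45*d^3 + 49*d^2 - 490*d + 600) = (d - 5)*(d - 1)*(d^4 - 8*d^3 + 5*d^2 + 74*d - 120) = (d - 5)*(d - 4)*(d - 1)*(d^3 - 4*d^2 - 11*d + 30) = (d - 5)*(d - 4)*(d - 2)*(d - 1)*(d^2 - 2*d - 15) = (d - 5)^2*(d - 4)*(d - 2)*(d - 1)*(d + 3)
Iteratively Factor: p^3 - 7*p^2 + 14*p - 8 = (p - 2)*(p^2 - 5*p + 4) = (p - 4)*(p - 2)*(p - 1)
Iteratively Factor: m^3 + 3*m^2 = (m)*(m^2 + 3*m) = m*(m + 3)*(m)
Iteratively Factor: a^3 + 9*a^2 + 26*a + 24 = (a + 2)*(a^2 + 7*a + 12) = (a + 2)*(a + 3)*(a + 4)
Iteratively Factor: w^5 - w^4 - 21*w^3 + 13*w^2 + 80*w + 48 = (w + 4)*(w^4 - 5*w^3 - w^2 + 17*w + 12) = (w + 1)*(w + 4)*(w^3 - 6*w^2 + 5*w + 12) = (w - 3)*(w + 1)*(w + 4)*(w^2 - 3*w - 4) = (w - 4)*(w - 3)*(w + 1)*(w + 4)*(w + 1)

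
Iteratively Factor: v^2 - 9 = (v + 3)*(v - 3)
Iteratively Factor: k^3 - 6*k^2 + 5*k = (k - 1)*(k^2 - 5*k) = k*(k - 1)*(k - 5)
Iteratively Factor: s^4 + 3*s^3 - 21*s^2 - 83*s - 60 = (s - 5)*(s^3 + 8*s^2 + 19*s + 12) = (s - 5)*(s + 3)*(s^2 + 5*s + 4) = (s - 5)*(s + 1)*(s + 3)*(s + 4)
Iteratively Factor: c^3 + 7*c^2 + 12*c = (c + 4)*(c^2 + 3*c) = (c + 3)*(c + 4)*(c)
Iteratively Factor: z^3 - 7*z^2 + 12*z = (z - 3)*(z^2 - 4*z) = (z - 4)*(z - 3)*(z)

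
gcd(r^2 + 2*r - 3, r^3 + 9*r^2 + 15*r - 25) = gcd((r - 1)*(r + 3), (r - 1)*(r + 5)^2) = r - 1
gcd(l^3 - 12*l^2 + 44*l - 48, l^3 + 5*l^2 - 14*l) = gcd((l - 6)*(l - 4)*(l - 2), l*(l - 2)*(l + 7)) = l - 2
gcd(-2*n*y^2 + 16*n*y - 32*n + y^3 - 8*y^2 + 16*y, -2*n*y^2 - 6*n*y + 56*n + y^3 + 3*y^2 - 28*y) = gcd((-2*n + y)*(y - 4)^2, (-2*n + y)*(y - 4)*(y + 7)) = -2*n*y + 8*n + y^2 - 4*y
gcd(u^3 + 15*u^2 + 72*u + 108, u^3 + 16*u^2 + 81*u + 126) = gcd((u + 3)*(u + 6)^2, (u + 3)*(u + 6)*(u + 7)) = u^2 + 9*u + 18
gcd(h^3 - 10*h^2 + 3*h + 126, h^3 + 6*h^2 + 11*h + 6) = h + 3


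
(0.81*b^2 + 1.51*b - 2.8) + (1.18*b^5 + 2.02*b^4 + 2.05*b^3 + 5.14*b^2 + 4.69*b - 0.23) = 1.18*b^5 + 2.02*b^4 + 2.05*b^3 + 5.95*b^2 + 6.2*b - 3.03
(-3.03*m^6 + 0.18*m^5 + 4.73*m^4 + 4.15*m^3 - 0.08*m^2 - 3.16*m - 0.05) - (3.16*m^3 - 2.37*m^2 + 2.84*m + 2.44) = -3.03*m^6 + 0.18*m^5 + 4.73*m^4 + 0.99*m^3 + 2.29*m^2 - 6.0*m - 2.49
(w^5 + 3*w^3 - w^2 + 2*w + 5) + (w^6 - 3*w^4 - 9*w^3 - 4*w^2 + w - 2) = w^6 + w^5 - 3*w^4 - 6*w^3 - 5*w^2 + 3*w + 3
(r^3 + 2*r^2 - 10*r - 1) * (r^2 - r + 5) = r^5 + r^4 - 7*r^3 + 19*r^2 - 49*r - 5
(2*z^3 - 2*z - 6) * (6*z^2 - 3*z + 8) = 12*z^5 - 6*z^4 + 4*z^3 - 30*z^2 + 2*z - 48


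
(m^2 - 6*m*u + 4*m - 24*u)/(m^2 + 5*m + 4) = (m - 6*u)/(m + 1)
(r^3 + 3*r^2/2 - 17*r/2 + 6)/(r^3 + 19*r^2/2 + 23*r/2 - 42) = (r - 1)/(r + 7)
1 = 1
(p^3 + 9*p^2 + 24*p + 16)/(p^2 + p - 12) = (p^2 + 5*p + 4)/(p - 3)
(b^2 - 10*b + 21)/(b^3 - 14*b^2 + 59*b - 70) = (b - 3)/(b^2 - 7*b + 10)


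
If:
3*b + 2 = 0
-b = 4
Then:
No Solution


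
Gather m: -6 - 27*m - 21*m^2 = -21*m^2 - 27*m - 6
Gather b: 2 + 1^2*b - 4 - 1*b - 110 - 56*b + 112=-56*b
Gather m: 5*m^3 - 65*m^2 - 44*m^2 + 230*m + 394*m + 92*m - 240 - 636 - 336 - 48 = 5*m^3 - 109*m^2 + 716*m - 1260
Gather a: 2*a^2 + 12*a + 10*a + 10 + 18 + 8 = 2*a^2 + 22*a + 36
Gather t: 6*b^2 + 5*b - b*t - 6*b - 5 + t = 6*b^2 - b + t*(1 - b) - 5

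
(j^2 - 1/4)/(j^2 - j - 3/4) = (2*j - 1)/(2*j - 3)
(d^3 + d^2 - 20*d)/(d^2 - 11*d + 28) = d*(d + 5)/(d - 7)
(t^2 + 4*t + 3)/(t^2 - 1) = (t + 3)/(t - 1)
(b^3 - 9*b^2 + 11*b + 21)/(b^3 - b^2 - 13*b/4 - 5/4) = 4*(b^2 - 10*b + 21)/(4*b^2 - 8*b - 5)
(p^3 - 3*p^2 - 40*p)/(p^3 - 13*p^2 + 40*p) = (p + 5)/(p - 5)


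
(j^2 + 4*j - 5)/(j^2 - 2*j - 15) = (-j^2 - 4*j + 5)/(-j^2 + 2*j + 15)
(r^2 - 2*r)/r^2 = (r - 2)/r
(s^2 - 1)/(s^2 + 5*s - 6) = (s + 1)/(s + 6)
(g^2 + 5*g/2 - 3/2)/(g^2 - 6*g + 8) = (2*g^2 + 5*g - 3)/(2*(g^2 - 6*g + 8))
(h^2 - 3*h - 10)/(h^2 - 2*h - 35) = (-h^2 + 3*h + 10)/(-h^2 + 2*h + 35)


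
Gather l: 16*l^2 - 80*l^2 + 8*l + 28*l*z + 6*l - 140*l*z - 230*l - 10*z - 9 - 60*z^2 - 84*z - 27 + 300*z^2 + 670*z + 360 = -64*l^2 + l*(-112*z - 216) + 240*z^2 + 576*z + 324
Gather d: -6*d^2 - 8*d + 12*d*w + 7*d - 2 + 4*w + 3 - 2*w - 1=-6*d^2 + d*(12*w - 1) + 2*w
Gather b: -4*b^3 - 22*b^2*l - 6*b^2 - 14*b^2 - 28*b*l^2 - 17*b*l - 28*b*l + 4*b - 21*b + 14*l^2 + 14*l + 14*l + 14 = -4*b^3 + b^2*(-22*l - 20) + b*(-28*l^2 - 45*l - 17) + 14*l^2 + 28*l + 14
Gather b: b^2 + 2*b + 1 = b^2 + 2*b + 1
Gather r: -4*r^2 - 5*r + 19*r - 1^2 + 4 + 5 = -4*r^2 + 14*r + 8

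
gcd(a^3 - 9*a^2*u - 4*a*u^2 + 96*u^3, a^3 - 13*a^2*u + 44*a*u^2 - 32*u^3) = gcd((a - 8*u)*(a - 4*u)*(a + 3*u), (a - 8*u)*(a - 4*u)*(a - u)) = a^2 - 12*a*u + 32*u^2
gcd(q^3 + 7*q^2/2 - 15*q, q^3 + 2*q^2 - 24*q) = q^2 + 6*q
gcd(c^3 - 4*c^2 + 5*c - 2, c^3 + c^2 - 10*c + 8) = c^2 - 3*c + 2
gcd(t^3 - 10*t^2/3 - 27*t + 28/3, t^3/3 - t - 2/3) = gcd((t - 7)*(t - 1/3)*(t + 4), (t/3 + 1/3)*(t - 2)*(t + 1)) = 1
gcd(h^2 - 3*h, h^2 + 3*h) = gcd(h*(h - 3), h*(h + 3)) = h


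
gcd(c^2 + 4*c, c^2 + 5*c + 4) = c + 4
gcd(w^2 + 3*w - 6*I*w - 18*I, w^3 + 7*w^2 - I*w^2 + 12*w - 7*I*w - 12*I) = w + 3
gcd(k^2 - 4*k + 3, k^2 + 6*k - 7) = k - 1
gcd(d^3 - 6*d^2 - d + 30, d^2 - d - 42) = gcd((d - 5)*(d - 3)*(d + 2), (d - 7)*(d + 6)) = 1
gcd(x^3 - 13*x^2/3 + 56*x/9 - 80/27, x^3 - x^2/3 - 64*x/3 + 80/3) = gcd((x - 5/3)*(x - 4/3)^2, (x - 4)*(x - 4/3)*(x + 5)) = x - 4/3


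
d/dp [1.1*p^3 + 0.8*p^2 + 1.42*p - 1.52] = 3.3*p^2 + 1.6*p + 1.42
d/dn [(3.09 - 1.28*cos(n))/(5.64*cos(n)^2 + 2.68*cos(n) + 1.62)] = (-7.2192*cos(n)^2 + 34.8552*cos(n) + 10.3548)*sin(n)/(31.8096*cos(n)^4 + 30.2304*cos(n)^3 + 25.456*cos(n)^2 + 8.6832*cos(n) + 2.6244)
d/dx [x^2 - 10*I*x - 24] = 2*x - 10*I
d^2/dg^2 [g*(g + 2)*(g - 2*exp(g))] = -2*g^2*exp(g) - 12*g*exp(g) + 6*g - 12*exp(g) + 4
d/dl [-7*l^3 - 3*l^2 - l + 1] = -21*l^2 - 6*l - 1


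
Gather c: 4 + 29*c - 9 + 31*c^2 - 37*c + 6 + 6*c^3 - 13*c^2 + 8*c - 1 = 6*c^3 + 18*c^2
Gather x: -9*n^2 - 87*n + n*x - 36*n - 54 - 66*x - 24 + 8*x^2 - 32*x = -9*n^2 - 123*n + 8*x^2 + x*(n - 98) - 78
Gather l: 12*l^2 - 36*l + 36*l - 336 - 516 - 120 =12*l^2 - 972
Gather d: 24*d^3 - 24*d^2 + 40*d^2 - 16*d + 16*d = 24*d^3 + 16*d^2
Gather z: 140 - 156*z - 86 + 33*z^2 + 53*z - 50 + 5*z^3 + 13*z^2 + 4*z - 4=5*z^3 + 46*z^2 - 99*z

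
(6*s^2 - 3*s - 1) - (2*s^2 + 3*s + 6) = 4*s^2 - 6*s - 7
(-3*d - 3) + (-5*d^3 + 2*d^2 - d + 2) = -5*d^3 + 2*d^2 - 4*d - 1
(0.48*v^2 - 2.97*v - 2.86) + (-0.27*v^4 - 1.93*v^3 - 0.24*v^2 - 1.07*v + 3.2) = -0.27*v^4 - 1.93*v^3 + 0.24*v^2 - 4.04*v + 0.34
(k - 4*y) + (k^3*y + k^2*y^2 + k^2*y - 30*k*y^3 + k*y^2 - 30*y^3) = k^3*y + k^2*y^2 + k^2*y - 30*k*y^3 + k*y^2 + k - 30*y^3 - 4*y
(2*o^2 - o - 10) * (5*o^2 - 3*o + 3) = 10*o^4 - 11*o^3 - 41*o^2 + 27*o - 30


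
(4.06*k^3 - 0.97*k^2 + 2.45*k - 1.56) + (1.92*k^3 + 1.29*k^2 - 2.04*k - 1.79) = 5.98*k^3 + 0.32*k^2 + 0.41*k - 3.35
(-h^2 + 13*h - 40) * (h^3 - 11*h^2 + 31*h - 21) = -h^5 + 24*h^4 - 214*h^3 + 864*h^2 - 1513*h + 840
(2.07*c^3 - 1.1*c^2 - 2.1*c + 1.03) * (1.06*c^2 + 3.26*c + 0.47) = 2.1942*c^5 + 5.5822*c^4 - 4.8391*c^3 - 6.2712*c^2 + 2.3708*c + 0.4841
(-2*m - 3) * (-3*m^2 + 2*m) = 6*m^3 + 5*m^2 - 6*m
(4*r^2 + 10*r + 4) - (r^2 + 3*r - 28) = 3*r^2 + 7*r + 32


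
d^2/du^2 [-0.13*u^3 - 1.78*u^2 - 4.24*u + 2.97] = -0.78*u - 3.56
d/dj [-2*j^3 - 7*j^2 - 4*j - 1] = -6*j^2 - 14*j - 4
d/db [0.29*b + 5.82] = 0.290000000000000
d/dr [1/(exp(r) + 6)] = -exp(r)/(exp(r) + 6)^2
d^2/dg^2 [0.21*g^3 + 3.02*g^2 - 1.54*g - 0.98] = 1.26*g + 6.04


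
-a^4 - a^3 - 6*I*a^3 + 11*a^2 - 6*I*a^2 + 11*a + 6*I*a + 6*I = (a + 2*I)*(a + 3*I)*(-I*a + 1)*(-I*a - I)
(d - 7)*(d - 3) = d^2 - 10*d + 21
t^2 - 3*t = t*(t - 3)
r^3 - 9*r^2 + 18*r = r*(r - 6)*(r - 3)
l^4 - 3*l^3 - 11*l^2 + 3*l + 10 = (l - 5)*(l - 1)*(l + 1)*(l + 2)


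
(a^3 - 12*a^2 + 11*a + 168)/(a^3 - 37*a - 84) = (a - 8)/(a + 4)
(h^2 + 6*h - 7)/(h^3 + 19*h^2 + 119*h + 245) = (h - 1)/(h^2 + 12*h + 35)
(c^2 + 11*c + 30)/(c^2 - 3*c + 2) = (c^2 + 11*c + 30)/(c^2 - 3*c + 2)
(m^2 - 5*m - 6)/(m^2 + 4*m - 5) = (m^2 - 5*m - 6)/(m^2 + 4*m - 5)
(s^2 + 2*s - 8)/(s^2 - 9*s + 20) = (s^2 + 2*s - 8)/(s^2 - 9*s + 20)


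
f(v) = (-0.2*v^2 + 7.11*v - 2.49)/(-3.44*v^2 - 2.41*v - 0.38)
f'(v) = (7.11 - 0.4*v)/(-3.44*v^2 - 2.41*v - 0.38) + (6.88*v + 2.41)*(-0.2*v^2 + 7.11*v - 2.49)/(-3.44*v^2 - 2.41*v - 0.38)^2 = (24.9404*v^2 - 16.9792*v - 8.7027)/(11.8336*v^4 + 16.5808*v^3 + 8.4225*v^2 + 1.8316*v + 0.1444)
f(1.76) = -0.62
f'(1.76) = 0.17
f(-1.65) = 2.56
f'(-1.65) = 2.62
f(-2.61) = 1.28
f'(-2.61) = 0.67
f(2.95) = -0.45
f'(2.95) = 0.11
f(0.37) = -0.07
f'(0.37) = -3.81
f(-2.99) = 1.07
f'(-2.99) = 0.46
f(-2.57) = 1.31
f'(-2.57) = 0.70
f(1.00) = -0.71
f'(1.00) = -0.02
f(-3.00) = 1.06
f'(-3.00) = 0.46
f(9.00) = -0.15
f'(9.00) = 0.02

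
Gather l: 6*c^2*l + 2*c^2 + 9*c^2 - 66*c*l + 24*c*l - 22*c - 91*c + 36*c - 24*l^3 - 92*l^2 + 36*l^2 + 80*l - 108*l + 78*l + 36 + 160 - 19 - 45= 11*c^2 - 77*c - 24*l^3 - 56*l^2 + l*(6*c^2 - 42*c + 50) + 132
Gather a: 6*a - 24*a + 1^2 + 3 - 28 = -18*a - 24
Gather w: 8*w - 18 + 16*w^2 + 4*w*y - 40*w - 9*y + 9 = 16*w^2 + w*(4*y - 32) - 9*y - 9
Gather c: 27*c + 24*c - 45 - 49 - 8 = 51*c - 102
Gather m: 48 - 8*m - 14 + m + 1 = 35 - 7*m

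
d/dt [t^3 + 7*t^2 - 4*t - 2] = 3*t^2 + 14*t - 4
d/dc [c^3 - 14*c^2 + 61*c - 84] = 3*c^2 - 28*c + 61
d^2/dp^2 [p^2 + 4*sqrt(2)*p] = 2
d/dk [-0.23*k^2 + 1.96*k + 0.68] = 1.96 - 0.46*k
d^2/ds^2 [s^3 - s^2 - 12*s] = 6*s - 2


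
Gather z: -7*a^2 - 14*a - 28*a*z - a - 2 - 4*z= -7*a^2 - 15*a + z*(-28*a - 4) - 2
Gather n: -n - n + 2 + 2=4 - 2*n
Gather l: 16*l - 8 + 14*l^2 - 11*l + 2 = 14*l^2 + 5*l - 6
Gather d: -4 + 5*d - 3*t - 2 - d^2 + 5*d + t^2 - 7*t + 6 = -d^2 + 10*d + t^2 - 10*t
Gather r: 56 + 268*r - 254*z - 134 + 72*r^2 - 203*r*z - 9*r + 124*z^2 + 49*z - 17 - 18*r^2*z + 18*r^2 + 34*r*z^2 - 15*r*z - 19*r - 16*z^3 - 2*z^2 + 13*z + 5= r^2*(90 - 18*z) + r*(34*z^2 - 218*z + 240) - 16*z^3 + 122*z^2 - 192*z - 90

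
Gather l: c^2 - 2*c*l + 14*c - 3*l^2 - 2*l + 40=c^2 + 14*c - 3*l^2 + l*(-2*c - 2) + 40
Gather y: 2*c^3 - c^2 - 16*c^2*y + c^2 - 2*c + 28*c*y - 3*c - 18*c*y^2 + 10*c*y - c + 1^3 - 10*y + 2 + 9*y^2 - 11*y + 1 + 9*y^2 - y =2*c^3 - 6*c + y^2*(18 - 18*c) + y*(-16*c^2 + 38*c - 22) + 4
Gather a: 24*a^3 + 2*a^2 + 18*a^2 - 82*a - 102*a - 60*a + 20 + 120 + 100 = 24*a^3 + 20*a^2 - 244*a + 240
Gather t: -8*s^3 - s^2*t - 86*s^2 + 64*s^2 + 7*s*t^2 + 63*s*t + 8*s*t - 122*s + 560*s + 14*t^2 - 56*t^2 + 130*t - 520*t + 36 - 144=-8*s^3 - 22*s^2 + 438*s + t^2*(7*s - 42) + t*(-s^2 + 71*s - 390) - 108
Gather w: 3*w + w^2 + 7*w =w^2 + 10*w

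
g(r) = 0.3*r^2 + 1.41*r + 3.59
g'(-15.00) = -7.59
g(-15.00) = 49.94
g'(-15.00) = -7.59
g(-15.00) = 49.94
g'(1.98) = 2.60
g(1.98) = 7.56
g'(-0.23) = 1.27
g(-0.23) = 3.28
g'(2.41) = 2.86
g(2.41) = 8.73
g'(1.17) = 2.11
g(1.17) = 5.65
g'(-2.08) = 0.16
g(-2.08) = 1.96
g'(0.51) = 1.72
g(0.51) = 4.39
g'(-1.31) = 0.62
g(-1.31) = 2.26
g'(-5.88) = -2.12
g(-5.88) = 5.67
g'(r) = 0.6*r + 1.41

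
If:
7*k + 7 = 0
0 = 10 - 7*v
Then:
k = -1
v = 10/7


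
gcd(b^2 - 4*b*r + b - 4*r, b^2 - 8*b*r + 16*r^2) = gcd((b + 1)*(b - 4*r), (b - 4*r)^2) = -b + 4*r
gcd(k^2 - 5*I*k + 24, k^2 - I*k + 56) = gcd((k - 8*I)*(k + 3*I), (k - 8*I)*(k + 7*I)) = k - 8*I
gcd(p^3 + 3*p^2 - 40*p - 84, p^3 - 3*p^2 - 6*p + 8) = p + 2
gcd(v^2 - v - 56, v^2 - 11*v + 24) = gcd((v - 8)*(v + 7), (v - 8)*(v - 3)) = v - 8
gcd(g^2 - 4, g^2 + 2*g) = g + 2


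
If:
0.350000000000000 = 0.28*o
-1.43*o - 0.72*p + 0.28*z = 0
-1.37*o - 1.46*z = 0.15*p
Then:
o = 1.25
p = -2.83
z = -0.88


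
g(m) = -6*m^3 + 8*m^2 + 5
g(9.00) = -3721.00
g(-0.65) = 10.03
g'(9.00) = -1314.00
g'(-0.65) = -18.00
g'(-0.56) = -14.60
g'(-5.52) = -636.79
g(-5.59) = 1303.05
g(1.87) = -6.26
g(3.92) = -233.49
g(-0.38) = 6.48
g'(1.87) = -33.02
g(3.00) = -85.00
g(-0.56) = 8.56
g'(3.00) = -114.00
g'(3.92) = -213.88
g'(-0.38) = -8.68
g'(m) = -18*m^2 + 16*m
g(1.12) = 6.61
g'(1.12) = -4.66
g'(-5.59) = -651.91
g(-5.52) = 1257.94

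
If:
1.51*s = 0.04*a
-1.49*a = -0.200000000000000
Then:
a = 0.13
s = 0.00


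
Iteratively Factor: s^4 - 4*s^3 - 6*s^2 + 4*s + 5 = (s - 1)*(s^3 - 3*s^2 - 9*s - 5) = (s - 1)*(s + 1)*(s^2 - 4*s - 5) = (s - 5)*(s - 1)*(s + 1)*(s + 1)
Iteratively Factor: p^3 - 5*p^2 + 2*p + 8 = (p - 4)*(p^2 - p - 2) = (p - 4)*(p - 2)*(p + 1)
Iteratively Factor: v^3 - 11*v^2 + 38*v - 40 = (v - 4)*(v^2 - 7*v + 10) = (v - 5)*(v - 4)*(v - 2)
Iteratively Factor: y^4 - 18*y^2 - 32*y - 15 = (y + 1)*(y^3 - y^2 - 17*y - 15) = (y + 1)^2*(y^2 - 2*y - 15) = (y + 1)^2*(y + 3)*(y - 5)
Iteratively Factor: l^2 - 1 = (l - 1)*(l + 1)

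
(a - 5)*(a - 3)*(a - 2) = a^3 - 10*a^2 + 31*a - 30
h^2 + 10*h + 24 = (h + 4)*(h + 6)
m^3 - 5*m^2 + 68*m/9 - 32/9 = (m - 8/3)*(m - 4/3)*(m - 1)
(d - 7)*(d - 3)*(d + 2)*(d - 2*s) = d^4 - 2*d^3*s - 8*d^3 + 16*d^2*s + d^2 - 2*d*s + 42*d - 84*s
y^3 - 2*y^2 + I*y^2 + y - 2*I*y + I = (y - 1)^2*(y + I)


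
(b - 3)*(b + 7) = b^2 + 4*b - 21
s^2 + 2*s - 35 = (s - 5)*(s + 7)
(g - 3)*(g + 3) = g^2 - 9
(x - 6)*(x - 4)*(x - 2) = x^3 - 12*x^2 + 44*x - 48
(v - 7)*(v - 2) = v^2 - 9*v + 14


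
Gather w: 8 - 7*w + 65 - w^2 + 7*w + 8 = 81 - w^2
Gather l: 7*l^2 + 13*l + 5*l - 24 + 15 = 7*l^2 + 18*l - 9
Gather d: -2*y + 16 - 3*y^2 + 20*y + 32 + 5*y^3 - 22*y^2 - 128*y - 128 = 5*y^3 - 25*y^2 - 110*y - 80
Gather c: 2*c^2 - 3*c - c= 2*c^2 - 4*c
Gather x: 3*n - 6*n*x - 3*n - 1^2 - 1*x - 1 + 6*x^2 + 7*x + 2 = 6*x^2 + x*(6 - 6*n)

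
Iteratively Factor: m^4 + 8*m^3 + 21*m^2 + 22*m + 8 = (m + 1)*(m^3 + 7*m^2 + 14*m + 8) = (m + 1)*(m + 4)*(m^2 + 3*m + 2) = (m + 1)^2*(m + 4)*(m + 2)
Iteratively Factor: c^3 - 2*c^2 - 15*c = (c + 3)*(c^2 - 5*c) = (c - 5)*(c + 3)*(c)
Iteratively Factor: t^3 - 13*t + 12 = (t - 1)*(t^2 + t - 12) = (t - 3)*(t - 1)*(t + 4)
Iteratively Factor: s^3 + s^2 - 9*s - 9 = (s - 3)*(s^2 + 4*s + 3) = (s - 3)*(s + 3)*(s + 1)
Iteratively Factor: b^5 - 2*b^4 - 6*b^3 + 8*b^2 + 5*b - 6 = (b - 1)*(b^4 - b^3 - 7*b^2 + b + 6) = (b - 1)*(b + 1)*(b^3 - 2*b^2 - 5*b + 6) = (b - 3)*(b - 1)*(b + 1)*(b^2 + b - 2) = (b - 3)*(b - 1)*(b + 1)*(b + 2)*(b - 1)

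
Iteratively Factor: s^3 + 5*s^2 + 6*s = (s + 3)*(s^2 + 2*s) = s*(s + 3)*(s + 2)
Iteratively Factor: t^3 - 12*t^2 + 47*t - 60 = (t - 4)*(t^2 - 8*t + 15) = (t - 4)*(t - 3)*(t - 5)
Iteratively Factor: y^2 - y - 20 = (y + 4)*(y - 5)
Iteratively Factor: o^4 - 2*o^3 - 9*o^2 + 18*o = (o + 3)*(o^3 - 5*o^2 + 6*o) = o*(o + 3)*(o^2 - 5*o + 6) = o*(o - 3)*(o + 3)*(o - 2)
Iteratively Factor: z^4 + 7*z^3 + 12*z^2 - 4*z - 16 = (z + 4)*(z^3 + 3*z^2 - 4) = (z - 1)*(z + 4)*(z^2 + 4*z + 4) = (z - 1)*(z + 2)*(z + 4)*(z + 2)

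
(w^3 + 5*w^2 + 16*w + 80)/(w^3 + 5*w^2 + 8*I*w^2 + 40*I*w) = (w^2 + 16)/(w*(w + 8*I))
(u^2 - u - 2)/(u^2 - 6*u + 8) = (u + 1)/(u - 4)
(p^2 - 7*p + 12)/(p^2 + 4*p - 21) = (p - 4)/(p + 7)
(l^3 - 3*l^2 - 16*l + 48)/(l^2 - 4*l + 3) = (l^2 - 16)/(l - 1)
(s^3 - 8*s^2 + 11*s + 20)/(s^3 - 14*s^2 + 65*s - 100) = (s + 1)/(s - 5)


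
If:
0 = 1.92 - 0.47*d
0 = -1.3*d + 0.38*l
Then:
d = 4.09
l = 13.98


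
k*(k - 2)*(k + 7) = k^3 + 5*k^2 - 14*k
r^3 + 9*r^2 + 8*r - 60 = (r - 2)*(r + 5)*(r + 6)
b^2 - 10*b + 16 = (b - 8)*(b - 2)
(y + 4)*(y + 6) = y^2 + 10*y + 24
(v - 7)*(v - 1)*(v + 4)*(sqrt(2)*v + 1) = sqrt(2)*v^4 - 4*sqrt(2)*v^3 + v^3 - 25*sqrt(2)*v^2 - 4*v^2 - 25*v + 28*sqrt(2)*v + 28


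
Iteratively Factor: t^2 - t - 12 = (t + 3)*(t - 4)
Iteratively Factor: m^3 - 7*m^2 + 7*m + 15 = (m - 3)*(m^2 - 4*m - 5) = (m - 5)*(m - 3)*(m + 1)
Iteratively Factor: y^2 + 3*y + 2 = (y + 1)*(y + 2)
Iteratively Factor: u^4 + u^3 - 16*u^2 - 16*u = (u - 4)*(u^3 + 5*u^2 + 4*u) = (u - 4)*(u + 4)*(u^2 + u) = u*(u - 4)*(u + 4)*(u + 1)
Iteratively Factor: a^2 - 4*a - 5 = (a - 5)*(a + 1)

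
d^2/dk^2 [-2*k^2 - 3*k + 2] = -4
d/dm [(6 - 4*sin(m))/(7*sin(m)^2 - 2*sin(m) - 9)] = 4*(7*sin(m)^2 - 21*sin(m) + 12)*cos(m)/((sin(m) + 1)^2*(7*sin(m) - 9)^2)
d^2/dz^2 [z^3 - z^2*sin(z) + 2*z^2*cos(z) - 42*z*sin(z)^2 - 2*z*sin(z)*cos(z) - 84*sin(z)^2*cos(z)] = z^2*sin(z) - 2*z^2*cos(z) - 8*z*sin(z) + 4*z*sin(2*z) - 4*z*cos(z) - 84*z*cos(2*z) + 6*z - 2*sin(z) - 84*sin(2*z) + 25*cos(z) - 4*cos(2*z) - 189*cos(3*z)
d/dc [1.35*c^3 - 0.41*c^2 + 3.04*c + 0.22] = 4.05*c^2 - 0.82*c + 3.04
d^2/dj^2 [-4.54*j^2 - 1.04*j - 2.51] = -9.08000000000000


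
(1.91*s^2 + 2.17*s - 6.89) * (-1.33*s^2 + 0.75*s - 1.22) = -2.5403*s^4 - 1.4536*s^3 + 8.461*s^2 - 7.8149*s + 8.4058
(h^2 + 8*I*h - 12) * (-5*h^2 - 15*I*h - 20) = -5*h^4 - 55*I*h^3 + 160*h^2 + 20*I*h + 240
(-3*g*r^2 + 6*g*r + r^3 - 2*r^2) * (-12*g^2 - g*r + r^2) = 36*g^3*r^2 - 72*g^3*r - 9*g^2*r^3 + 18*g^2*r^2 - 4*g*r^4 + 8*g*r^3 + r^5 - 2*r^4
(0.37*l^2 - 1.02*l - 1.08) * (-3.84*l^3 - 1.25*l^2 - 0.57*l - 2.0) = -1.4208*l^5 + 3.4543*l^4 + 5.2113*l^3 + 1.1914*l^2 + 2.6556*l + 2.16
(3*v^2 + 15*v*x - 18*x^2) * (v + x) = 3*v^3 + 18*v^2*x - 3*v*x^2 - 18*x^3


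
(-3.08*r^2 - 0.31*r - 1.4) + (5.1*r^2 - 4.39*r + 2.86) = 2.02*r^2 - 4.7*r + 1.46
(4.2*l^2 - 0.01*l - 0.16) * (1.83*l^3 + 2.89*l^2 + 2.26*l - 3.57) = 7.686*l^5 + 12.1197*l^4 + 9.1703*l^3 - 15.479*l^2 - 0.3259*l + 0.5712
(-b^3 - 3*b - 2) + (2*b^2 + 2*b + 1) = -b^3 + 2*b^2 - b - 1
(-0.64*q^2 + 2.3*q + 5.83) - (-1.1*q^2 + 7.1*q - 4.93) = 0.46*q^2 - 4.8*q + 10.76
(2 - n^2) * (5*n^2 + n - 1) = -5*n^4 - n^3 + 11*n^2 + 2*n - 2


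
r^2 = r^2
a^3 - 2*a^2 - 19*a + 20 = (a - 5)*(a - 1)*(a + 4)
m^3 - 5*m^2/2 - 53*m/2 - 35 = (m - 7)*(m + 2)*(m + 5/2)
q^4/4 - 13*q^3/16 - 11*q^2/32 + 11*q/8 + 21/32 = (q/2 + 1/4)*(q/2 + 1/2)*(q - 3)*(q - 7/4)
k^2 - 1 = (k - 1)*(k + 1)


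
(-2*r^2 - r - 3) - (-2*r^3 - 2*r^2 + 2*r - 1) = 2*r^3 - 3*r - 2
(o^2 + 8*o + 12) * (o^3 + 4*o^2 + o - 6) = o^5 + 12*o^4 + 45*o^3 + 50*o^2 - 36*o - 72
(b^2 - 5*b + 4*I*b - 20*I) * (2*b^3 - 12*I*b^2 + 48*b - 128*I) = 2*b^5 - 10*b^4 - 4*I*b^4 + 96*b^3 + 20*I*b^3 - 480*b^2 + 64*I*b^2 + 512*b - 320*I*b - 2560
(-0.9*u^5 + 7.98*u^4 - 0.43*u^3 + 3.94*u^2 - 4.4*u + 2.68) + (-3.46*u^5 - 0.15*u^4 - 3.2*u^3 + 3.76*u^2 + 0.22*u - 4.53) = -4.36*u^5 + 7.83*u^4 - 3.63*u^3 + 7.7*u^2 - 4.18*u - 1.85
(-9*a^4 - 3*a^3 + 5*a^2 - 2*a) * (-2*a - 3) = 18*a^5 + 33*a^4 - a^3 - 11*a^2 + 6*a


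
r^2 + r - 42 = (r - 6)*(r + 7)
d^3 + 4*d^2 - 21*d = d*(d - 3)*(d + 7)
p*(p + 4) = p^2 + 4*p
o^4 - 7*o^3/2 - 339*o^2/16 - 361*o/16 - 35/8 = (o - 7)*(o + 1/4)*(o + 5/4)*(o + 2)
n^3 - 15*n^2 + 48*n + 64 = (n - 8)^2*(n + 1)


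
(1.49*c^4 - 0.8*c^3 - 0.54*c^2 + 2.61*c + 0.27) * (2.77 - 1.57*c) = -2.3393*c^5 + 5.3833*c^4 - 1.3682*c^3 - 5.5935*c^2 + 6.8058*c + 0.7479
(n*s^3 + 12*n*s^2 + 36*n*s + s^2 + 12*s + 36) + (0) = n*s^3 + 12*n*s^2 + 36*n*s + s^2 + 12*s + 36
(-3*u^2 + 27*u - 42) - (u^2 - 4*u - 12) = -4*u^2 + 31*u - 30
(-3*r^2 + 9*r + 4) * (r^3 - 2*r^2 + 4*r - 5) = -3*r^5 + 15*r^4 - 26*r^3 + 43*r^2 - 29*r - 20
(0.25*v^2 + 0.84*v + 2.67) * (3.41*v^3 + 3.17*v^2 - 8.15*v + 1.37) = 0.8525*v^5 + 3.6569*v^4 + 9.73*v^3 + 1.9604*v^2 - 20.6097*v + 3.6579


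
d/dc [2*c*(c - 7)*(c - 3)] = 6*c^2 - 40*c + 42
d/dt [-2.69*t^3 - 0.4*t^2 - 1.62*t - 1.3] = -8.07*t^2 - 0.8*t - 1.62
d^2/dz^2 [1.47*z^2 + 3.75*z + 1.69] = 2.94000000000000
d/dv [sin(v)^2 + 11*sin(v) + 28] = (2*sin(v) + 11)*cos(v)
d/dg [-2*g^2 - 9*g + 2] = -4*g - 9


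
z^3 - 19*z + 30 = (z - 3)*(z - 2)*(z + 5)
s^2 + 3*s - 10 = (s - 2)*(s + 5)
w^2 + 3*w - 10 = (w - 2)*(w + 5)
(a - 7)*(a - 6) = a^2 - 13*a + 42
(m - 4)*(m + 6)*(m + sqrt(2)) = m^3 + sqrt(2)*m^2 + 2*m^2 - 24*m + 2*sqrt(2)*m - 24*sqrt(2)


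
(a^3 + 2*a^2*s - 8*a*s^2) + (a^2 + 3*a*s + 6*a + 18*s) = a^3 + 2*a^2*s + a^2 - 8*a*s^2 + 3*a*s + 6*a + 18*s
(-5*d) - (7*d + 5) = -12*d - 5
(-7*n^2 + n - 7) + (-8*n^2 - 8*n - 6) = -15*n^2 - 7*n - 13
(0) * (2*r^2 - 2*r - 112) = 0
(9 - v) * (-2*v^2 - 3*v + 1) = 2*v^3 - 15*v^2 - 28*v + 9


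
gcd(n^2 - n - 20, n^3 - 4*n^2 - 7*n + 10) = n - 5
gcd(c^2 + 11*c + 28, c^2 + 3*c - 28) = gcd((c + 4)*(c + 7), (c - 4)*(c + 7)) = c + 7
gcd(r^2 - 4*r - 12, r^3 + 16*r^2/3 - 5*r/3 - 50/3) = r + 2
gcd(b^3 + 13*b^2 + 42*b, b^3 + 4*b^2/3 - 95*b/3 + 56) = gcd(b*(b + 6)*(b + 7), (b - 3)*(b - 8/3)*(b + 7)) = b + 7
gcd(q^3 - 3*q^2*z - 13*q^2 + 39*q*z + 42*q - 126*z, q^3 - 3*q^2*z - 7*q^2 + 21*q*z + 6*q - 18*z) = -q^2 + 3*q*z + 6*q - 18*z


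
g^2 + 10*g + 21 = (g + 3)*(g + 7)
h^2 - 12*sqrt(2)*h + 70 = (h - 7*sqrt(2))*(h - 5*sqrt(2))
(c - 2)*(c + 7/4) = c^2 - c/4 - 7/2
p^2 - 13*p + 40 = (p - 8)*(p - 5)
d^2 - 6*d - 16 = (d - 8)*(d + 2)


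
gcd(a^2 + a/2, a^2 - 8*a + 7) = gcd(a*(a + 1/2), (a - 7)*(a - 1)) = 1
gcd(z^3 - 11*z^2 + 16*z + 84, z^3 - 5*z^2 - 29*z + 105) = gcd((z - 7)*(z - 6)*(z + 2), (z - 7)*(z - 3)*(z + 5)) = z - 7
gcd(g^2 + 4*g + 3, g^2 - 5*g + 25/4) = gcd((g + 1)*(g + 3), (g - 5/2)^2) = 1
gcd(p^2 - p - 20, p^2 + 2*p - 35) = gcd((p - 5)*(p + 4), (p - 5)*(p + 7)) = p - 5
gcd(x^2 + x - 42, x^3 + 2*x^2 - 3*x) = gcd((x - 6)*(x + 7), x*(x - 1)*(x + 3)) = 1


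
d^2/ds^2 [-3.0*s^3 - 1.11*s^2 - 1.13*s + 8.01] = -18.0*s - 2.22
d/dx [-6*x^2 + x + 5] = 1 - 12*x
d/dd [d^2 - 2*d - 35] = 2*d - 2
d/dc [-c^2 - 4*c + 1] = -2*c - 4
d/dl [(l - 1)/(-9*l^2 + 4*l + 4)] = (9*l^2 - 18*l + 8)/(81*l^4 - 72*l^3 - 56*l^2 + 32*l + 16)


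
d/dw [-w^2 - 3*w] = -2*w - 3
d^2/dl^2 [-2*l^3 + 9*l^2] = 18 - 12*l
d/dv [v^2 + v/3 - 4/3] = 2*v + 1/3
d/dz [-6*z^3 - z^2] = 2*z*(-9*z - 1)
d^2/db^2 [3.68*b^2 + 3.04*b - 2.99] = 7.36000000000000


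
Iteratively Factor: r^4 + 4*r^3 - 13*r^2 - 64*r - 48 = (r + 4)*(r^3 - 13*r - 12) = (r + 3)*(r + 4)*(r^2 - 3*r - 4) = (r + 1)*(r + 3)*(r + 4)*(r - 4)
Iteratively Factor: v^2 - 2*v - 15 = (v + 3)*(v - 5)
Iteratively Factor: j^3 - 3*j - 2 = (j + 1)*(j^2 - j - 2) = (j - 2)*(j + 1)*(j + 1)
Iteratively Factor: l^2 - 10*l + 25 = (l - 5)*(l - 5)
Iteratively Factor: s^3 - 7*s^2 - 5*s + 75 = (s + 3)*(s^2 - 10*s + 25) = (s - 5)*(s + 3)*(s - 5)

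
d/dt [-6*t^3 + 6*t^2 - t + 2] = -18*t^2 + 12*t - 1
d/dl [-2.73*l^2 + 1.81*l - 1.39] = 1.81 - 5.46*l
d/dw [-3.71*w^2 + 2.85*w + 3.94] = 2.85 - 7.42*w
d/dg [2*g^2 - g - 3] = 4*g - 1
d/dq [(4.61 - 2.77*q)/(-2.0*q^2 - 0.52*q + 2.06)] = (-5.54*q^2 + 18.44*q - 3.309)/(4.0*q^4 + 2.08*q^3 - 7.9696*q^2 - 2.1424*q + 4.2436)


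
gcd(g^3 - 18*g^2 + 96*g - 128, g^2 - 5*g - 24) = g - 8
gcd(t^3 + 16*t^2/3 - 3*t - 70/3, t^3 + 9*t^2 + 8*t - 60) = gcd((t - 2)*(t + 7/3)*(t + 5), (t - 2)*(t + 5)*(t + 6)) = t^2 + 3*t - 10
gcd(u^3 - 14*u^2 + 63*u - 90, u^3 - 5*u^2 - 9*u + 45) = u^2 - 8*u + 15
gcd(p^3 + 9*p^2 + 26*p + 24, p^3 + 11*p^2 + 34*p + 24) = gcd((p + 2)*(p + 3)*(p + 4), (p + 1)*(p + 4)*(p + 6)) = p + 4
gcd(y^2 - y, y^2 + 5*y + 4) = 1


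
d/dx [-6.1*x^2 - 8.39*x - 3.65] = -12.2*x - 8.39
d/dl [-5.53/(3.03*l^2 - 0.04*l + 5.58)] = (33.5118*l - 0.2212)/(3.03*l^2 - 0.04*l + 5.58)^2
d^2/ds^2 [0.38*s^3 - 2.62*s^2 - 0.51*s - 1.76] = 2.28*s - 5.24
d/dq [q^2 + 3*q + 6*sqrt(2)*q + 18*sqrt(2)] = 2*q + 3 + 6*sqrt(2)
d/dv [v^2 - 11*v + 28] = 2*v - 11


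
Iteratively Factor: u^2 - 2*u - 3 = (u - 3)*(u + 1)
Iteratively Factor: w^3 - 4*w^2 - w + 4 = (w - 1)*(w^2 - 3*w - 4) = (w - 4)*(w - 1)*(w + 1)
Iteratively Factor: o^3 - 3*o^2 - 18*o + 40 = (o - 2)*(o^2 - o - 20) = (o - 2)*(o + 4)*(o - 5)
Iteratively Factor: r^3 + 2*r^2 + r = (r + 1)*(r^2 + r) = r*(r + 1)*(r + 1)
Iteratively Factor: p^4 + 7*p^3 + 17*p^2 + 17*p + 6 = (p + 2)*(p^3 + 5*p^2 + 7*p + 3) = (p + 1)*(p + 2)*(p^2 + 4*p + 3) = (p + 1)*(p + 2)*(p + 3)*(p + 1)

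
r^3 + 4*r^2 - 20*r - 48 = (r - 4)*(r + 2)*(r + 6)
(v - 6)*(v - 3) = v^2 - 9*v + 18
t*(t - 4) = t^2 - 4*t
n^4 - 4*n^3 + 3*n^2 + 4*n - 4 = (n - 2)^2*(n - 1)*(n + 1)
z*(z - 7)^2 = z^3 - 14*z^2 + 49*z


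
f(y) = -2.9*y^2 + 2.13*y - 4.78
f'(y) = 2.13 - 5.8*y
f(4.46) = -52.97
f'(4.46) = -23.74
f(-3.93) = -57.94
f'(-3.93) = 24.92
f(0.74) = -4.79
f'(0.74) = -2.16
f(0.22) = -4.45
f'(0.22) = 0.85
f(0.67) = -4.65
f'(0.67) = -1.76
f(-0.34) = -5.84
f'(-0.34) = 4.10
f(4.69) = -58.58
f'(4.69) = -25.07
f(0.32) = -4.40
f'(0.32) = 0.27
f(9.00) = -220.51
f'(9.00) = -50.07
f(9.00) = -220.51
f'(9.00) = -50.07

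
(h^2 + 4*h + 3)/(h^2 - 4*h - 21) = (h + 1)/(h - 7)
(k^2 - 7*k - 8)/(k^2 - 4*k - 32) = (k + 1)/(k + 4)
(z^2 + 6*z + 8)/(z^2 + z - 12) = (z + 2)/(z - 3)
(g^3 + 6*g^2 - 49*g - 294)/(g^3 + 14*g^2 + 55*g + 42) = (g - 7)/(g + 1)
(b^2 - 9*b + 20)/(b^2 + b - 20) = (b - 5)/(b + 5)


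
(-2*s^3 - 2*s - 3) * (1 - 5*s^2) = 10*s^5 + 8*s^3 + 15*s^2 - 2*s - 3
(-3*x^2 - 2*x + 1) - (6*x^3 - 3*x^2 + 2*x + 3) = -6*x^3 - 4*x - 2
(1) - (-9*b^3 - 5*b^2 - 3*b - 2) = 9*b^3 + 5*b^2 + 3*b + 3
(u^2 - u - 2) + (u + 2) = u^2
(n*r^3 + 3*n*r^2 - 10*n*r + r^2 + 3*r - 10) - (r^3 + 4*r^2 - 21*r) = n*r^3 + 3*n*r^2 - 10*n*r - r^3 - 3*r^2 + 24*r - 10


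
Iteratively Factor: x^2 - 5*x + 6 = (x - 3)*(x - 2)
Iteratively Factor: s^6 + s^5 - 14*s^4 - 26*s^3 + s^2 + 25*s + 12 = (s + 1)*(s^5 - 14*s^3 - 12*s^2 + 13*s + 12) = (s + 1)^2*(s^4 - s^3 - 13*s^2 + s + 12) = (s - 4)*(s + 1)^2*(s^3 + 3*s^2 - s - 3) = (s - 4)*(s + 1)^3*(s^2 + 2*s - 3) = (s - 4)*(s + 1)^3*(s + 3)*(s - 1)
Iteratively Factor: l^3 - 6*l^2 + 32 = (l - 4)*(l^2 - 2*l - 8) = (l - 4)*(l + 2)*(l - 4)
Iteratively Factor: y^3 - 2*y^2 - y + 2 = (y + 1)*(y^2 - 3*y + 2) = (y - 1)*(y + 1)*(y - 2)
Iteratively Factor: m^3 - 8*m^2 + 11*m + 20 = (m - 5)*(m^2 - 3*m - 4) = (m - 5)*(m - 4)*(m + 1)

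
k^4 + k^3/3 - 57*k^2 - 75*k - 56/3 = (k - 8)*(k + 1/3)*(k + 1)*(k + 7)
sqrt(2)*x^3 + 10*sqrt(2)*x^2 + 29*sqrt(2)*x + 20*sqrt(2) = (x + 4)*(x + 5)*(sqrt(2)*x + sqrt(2))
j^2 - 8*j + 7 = (j - 7)*(j - 1)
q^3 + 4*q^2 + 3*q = q*(q + 1)*(q + 3)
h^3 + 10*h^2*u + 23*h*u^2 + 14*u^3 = (h + u)*(h + 2*u)*(h + 7*u)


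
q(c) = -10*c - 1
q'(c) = -10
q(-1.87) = 17.70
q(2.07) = -21.70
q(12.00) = -121.00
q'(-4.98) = -10.00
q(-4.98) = 48.80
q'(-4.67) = -10.00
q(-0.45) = 3.50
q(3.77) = -38.70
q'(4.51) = -10.00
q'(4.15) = -10.00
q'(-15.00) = -10.00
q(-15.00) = 149.00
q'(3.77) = -10.00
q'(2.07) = -10.00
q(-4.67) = 45.70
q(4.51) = -46.10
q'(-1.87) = -10.00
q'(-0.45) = -10.00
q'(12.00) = -10.00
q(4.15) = -42.50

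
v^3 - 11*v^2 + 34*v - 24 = (v - 6)*(v - 4)*(v - 1)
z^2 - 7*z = z*(z - 7)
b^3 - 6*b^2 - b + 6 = (b - 6)*(b - 1)*(b + 1)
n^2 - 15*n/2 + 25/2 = (n - 5)*(n - 5/2)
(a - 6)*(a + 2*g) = a^2 + 2*a*g - 6*a - 12*g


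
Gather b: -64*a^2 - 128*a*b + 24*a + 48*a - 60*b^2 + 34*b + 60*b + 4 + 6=-64*a^2 + 72*a - 60*b^2 + b*(94 - 128*a) + 10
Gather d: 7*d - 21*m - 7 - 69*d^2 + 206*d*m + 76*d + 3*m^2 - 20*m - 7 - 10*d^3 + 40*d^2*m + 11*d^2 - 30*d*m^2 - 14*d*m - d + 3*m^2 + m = -10*d^3 + d^2*(40*m - 58) + d*(-30*m^2 + 192*m + 82) + 6*m^2 - 40*m - 14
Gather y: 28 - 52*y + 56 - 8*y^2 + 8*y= -8*y^2 - 44*y + 84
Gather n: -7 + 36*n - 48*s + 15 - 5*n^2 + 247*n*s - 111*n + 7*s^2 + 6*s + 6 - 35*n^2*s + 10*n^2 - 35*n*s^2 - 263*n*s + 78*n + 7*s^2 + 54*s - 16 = n^2*(5 - 35*s) + n*(-35*s^2 - 16*s + 3) + 14*s^2 + 12*s - 2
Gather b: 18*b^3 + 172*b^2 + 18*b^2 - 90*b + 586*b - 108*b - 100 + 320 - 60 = 18*b^3 + 190*b^2 + 388*b + 160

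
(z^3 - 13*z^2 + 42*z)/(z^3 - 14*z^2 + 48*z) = (z - 7)/(z - 8)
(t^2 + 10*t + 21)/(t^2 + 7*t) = (t + 3)/t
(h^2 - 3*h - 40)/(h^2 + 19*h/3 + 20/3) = 3*(h - 8)/(3*h + 4)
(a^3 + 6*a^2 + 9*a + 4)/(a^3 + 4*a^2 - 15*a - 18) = (a^2 + 5*a + 4)/(a^2 + 3*a - 18)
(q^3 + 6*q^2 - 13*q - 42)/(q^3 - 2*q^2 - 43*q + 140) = (q^2 - q - 6)/(q^2 - 9*q + 20)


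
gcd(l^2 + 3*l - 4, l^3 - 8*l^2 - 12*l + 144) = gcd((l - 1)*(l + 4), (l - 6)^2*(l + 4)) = l + 4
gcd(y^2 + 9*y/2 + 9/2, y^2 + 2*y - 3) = y + 3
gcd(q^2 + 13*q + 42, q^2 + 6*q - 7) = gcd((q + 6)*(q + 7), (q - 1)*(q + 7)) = q + 7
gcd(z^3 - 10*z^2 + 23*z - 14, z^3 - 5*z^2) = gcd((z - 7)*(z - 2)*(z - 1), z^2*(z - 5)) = 1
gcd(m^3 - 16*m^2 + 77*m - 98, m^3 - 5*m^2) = 1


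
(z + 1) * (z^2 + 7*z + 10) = z^3 + 8*z^2 + 17*z + 10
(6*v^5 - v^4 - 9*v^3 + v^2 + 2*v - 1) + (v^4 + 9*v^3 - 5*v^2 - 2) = 6*v^5 - 4*v^2 + 2*v - 3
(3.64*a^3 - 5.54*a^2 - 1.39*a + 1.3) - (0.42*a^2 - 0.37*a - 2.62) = 3.64*a^3 - 5.96*a^2 - 1.02*a + 3.92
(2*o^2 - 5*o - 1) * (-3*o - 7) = -6*o^3 + o^2 + 38*o + 7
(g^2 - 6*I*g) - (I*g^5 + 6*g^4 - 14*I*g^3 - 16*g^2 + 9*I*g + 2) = -I*g^5 - 6*g^4 + 14*I*g^3 + 17*g^2 - 15*I*g - 2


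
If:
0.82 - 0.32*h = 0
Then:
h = 2.56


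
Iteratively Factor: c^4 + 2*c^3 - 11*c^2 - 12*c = (c - 3)*(c^3 + 5*c^2 + 4*c) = (c - 3)*(c + 4)*(c^2 + c) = (c - 3)*(c + 1)*(c + 4)*(c)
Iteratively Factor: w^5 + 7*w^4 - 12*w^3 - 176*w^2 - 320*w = (w + 4)*(w^4 + 3*w^3 - 24*w^2 - 80*w) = (w + 4)^2*(w^3 - w^2 - 20*w) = (w - 5)*(w + 4)^2*(w^2 + 4*w) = (w - 5)*(w + 4)^3*(w)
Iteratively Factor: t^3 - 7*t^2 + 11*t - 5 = (t - 1)*(t^2 - 6*t + 5) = (t - 1)^2*(t - 5)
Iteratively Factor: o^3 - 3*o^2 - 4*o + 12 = (o - 3)*(o^2 - 4) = (o - 3)*(o - 2)*(o + 2)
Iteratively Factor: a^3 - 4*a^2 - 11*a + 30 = (a - 2)*(a^2 - 2*a - 15) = (a - 2)*(a + 3)*(a - 5)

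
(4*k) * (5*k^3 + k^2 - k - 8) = 20*k^4 + 4*k^3 - 4*k^2 - 32*k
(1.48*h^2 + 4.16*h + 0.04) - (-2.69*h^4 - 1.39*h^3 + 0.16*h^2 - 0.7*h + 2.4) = 2.69*h^4 + 1.39*h^3 + 1.32*h^2 + 4.86*h - 2.36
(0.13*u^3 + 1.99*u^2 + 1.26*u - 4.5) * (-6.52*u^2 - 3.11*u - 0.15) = -0.8476*u^5 - 13.3791*u^4 - 14.4236*u^3 + 25.1229*u^2 + 13.806*u + 0.675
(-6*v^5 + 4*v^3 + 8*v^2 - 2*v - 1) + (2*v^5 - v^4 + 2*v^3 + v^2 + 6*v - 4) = -4*v^5 - v^4 + 6*v^3 + 9*v^2 + 4*v - 5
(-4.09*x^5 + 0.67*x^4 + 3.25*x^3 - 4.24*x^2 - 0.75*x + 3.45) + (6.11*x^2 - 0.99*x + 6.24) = -4.09*x^5 + 0.67*x^4 + 3.25*x^3 + 1.87*x^2 - 1.74*x + 9.69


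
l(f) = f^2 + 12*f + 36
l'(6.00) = 24.00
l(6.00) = 144.00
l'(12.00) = 36.00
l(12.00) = 324.00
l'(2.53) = 17.06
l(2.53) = 72.76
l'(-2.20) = 7.60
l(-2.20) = 14.44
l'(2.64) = 17.28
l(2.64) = 74.65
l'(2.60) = 17.20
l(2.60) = 73.96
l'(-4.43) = 3.14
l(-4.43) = 2.46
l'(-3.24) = 5.52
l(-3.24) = 7.62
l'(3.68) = 19.36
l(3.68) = 93.70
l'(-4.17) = 3.66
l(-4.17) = 3.35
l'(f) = 2*f + 12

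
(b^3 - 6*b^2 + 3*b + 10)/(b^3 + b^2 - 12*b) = (b^3 - 6*b^2 + 3*b + 10)/(b*(b^2 + b - 12))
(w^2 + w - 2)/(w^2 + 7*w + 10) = (w - 1)/(w + 5)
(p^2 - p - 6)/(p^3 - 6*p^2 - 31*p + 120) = (p + 2)/(p^2 - 3*p - 40)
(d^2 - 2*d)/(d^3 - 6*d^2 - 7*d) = (2 - d)/(-d^2 + 6*d + 7)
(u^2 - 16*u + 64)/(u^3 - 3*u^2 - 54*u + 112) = (u - 8)/(u^2 + 5*u - 14)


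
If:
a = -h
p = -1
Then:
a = -h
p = -1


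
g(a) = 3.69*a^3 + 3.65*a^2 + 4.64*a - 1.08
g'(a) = 11.07*a^2 + 7.3*a + 4.64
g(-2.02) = -25.97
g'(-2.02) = 35.06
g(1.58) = 29.92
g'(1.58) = 43.81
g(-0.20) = -1.89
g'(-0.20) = 3.62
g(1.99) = 51.69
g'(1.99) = 63.01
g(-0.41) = -2.62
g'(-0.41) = 3.51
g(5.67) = 815.20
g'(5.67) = 401.92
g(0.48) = 2.40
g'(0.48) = 10.69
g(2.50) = 90.99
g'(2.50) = 92.08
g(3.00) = 145.32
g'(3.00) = 126.17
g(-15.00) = -11703.18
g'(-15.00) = 2385.89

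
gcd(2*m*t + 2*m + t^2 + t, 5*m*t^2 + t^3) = 1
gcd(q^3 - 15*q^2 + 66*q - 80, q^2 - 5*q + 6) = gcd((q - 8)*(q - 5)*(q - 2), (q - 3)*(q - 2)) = q - 2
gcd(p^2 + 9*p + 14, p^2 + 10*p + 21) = p + 7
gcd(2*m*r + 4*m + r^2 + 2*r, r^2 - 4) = r + 2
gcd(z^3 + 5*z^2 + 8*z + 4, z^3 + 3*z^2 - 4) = z^2 + 4*z + 4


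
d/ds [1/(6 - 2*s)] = 1/(2*(s - 3)^2)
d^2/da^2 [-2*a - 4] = 0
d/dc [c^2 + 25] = 2*c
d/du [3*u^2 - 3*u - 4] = 6*u - 3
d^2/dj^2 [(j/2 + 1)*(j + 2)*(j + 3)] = 3*j + 7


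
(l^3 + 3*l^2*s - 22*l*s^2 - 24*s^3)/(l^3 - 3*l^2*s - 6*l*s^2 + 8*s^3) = (-l^2 - 7*l*s - 6*s^2)/(-l^2 - l*s + 2*s^2)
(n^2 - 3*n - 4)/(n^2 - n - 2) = (n - 4)/(n - 2)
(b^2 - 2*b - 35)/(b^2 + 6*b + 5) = (b - 7)/(b + 1)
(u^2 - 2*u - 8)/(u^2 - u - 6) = (u - 4)/(u - 3)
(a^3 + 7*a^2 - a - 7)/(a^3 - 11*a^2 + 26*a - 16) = (a^2 + 8*a + 7)/(a^2 - 10*a + 16)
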